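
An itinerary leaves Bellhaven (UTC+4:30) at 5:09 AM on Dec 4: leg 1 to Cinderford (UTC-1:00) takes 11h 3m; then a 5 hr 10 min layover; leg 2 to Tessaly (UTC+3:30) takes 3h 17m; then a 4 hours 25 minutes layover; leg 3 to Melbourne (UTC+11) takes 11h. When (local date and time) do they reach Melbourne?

10:34 PM on December 5

Convert departure to UTC: 5:09 AM − 4:30 = 12:39 AM UTC on Dec 4.
Add 11 hours and 3 minutes leg 1 → 11:42 AM UTC.
Add 5 hours and 10 minutes layover in Cinderford → 4:52 PM UTC.
Add 3 hours and 17 minutes leg 2 → 8:09 PM UTC.
Add 4 hours and 25 minutes layover in Tessaly → 12:34 AM UTC (Dec 5).
Add 11 hours leg 3 → 11:34 AM UTC.
Melbourne is UTC+11:00, so local arrival = 11:34 AM + 11:00 = 10:34 PM on Dec 5.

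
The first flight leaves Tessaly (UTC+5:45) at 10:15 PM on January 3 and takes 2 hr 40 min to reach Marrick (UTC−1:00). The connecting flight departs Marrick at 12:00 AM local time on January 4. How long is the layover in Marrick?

5 hours 50 minutes

Convert departure to UTC: 10:15 PM − 5:45 = 4:30 PM UTC on Jan 3.
Add 2 hours and 40 minutes flight time → 7:10 PM UTC.
Marrick is UTC−1:00, so local arrival = 7:10 PM − 1:00 = 6:10 PM on Jan 3.
Layover = 12:00 AM − 6:10 PM (+1 day) = 5 hours 50 minutes.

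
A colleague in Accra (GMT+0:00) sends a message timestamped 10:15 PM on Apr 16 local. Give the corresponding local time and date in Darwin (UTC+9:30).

7:45 AM on Apr 17

Darwin is 9:30 ahead of Accra.
Shift by the zone difference: 10:15 PM + 9:30 = 7:45 AM on Apr 17 in Darwin.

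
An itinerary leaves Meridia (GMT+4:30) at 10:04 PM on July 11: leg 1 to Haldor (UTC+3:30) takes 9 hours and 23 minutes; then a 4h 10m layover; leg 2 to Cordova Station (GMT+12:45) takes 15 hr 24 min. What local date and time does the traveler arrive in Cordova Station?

11:16 AM on July 13

Convert departure to UTC: 10:04 PM − 4:30 = 5:34 PM UTC on Jul 11.
Add 9 hours and 23 minutes leg 1 → 2:57 AM UTC (Jul 12).
Add 4 hours 10 minutes layover in Haldor → 7:07 AM UTC.
Add 15 hours and 24 minutes leg 2 → 10:31 PM UTC.
Cordova Station is UTC+12:45, so local arrival = 10:31 PM + 12:45 = 11:16 AM on Jul 13.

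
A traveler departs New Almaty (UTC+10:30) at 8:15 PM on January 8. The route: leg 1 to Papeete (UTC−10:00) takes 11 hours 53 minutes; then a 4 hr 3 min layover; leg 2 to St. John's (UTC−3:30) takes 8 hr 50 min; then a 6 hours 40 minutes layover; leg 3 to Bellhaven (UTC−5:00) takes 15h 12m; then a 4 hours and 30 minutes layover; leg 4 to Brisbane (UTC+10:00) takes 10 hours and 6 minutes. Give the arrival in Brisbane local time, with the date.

8:59 AM on January 11

Convert departure to UTC: 8:15 PM − 10:30 = 9:45 AM UTC on Jan 8.
Add 11 hours 53 minutes leg 1 → 9:38 PM UTC.
Add 4 hours and 3 minutes layover in Papeete → 1:41 AM UTC (Jan 9).
Add 8 hours 50 minutes leg 2 → 10:31 AM UTC.
Add 6 hours 40 minutes layover in St. John's → 5:11 PM UTC.
Add 15 hours 12 minutes leg 3 → 8:23 AM UTC (Jan 10).
Add 4 hours 30 minutes layover in Bellhaven → 12:53 PM UTC.
Add 10 hours and 6 minutes leg 4 → 10:59 PM UTC.
Brisbane is UTC+10:00, so local arrival = 10:59 PM + 10:00 = 8:59 AM on Jan 11.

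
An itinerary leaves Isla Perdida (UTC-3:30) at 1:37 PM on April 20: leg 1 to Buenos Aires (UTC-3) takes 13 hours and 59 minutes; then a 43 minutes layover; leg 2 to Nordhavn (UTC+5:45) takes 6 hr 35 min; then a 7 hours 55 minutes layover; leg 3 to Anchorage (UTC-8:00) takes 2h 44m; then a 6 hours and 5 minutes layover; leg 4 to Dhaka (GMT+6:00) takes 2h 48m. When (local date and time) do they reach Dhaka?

Convert departure to UTC: 1:37 PM + 3:30 = 5:07 PM UTC on Apr 20.
Add 13 hours 59 minutes leg 1 → 7:06 AM UTC (Apr 21).
Add 43 minutes layover in Buenos Aires → 7:49 AM UTC.
Add 6 hours 35 minutes leg 2 → 2:24 PM UTC.
Add 7 hours 55 minutes layover in Nordhavn → 10:19 PM UTC.
Add 2 hours and 44 minutes leg 3 → 1:03 AM UTC (Apr 22).
Add 6 hours and 5 minutes layover in Anchorage → 7:08 AM UTC.
Add 2 hours and 48 minutes leg 4 → 9:56 AM UTC.
Dhaka is UTC+6:00, so local arrival = 9:56 AM + 6:00 = 3:56 PM on Apr 22.

3:56 PM on April 22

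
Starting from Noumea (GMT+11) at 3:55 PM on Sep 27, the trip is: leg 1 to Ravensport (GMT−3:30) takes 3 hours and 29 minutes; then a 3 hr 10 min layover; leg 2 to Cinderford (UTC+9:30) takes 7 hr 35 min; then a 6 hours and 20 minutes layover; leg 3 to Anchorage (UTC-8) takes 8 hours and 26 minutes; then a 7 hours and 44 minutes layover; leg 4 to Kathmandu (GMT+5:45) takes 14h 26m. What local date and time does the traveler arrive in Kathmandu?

Convert departure to UTC: 3:55 PM − 11:00 = 4:55 AM UTC on Sep 27.
Add 3 hours 29 minutes leg 1 → 8:24 AM UTC.
Add 3 hours and 10 minutes layover in Ravensport → 11:34 AM UTC.
Add 7 hours 35 minutes leg 2 → 7:09 PM UTC.
Add 6 hours 20 minutes layover in Cinderford → 1:29 AM UTC (Sep 28).
Add 8 hours 26 minutes leg 3 → 9:55 AM UTC.
Add 7 hours 44 minutes layover in Anchorage → 5:39 PM UTC.
Add 14 hours and 26 minutes leg 4 → 8:05 AM UTC (Sep 29).
Kathmandu is UTC+5:45, so local arrival = 8:05 AM + 5:45 = 1:50 PM on Sep 29.

1:50 PM on September 29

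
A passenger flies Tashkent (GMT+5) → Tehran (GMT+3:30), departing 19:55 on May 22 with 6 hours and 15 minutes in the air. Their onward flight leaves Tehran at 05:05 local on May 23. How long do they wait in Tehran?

4 hours 25 minutes

Convert departure to UTC: 19:55 − 5:00 = 14:55 UTC on May 22.
Add 6 hours 15 minutes flight time → 21:10 UTC.
Tehran is UTC+3:30, so local arrival = 21:10 + 3:30 = 00:40 on May 23.
Layover = 05:05 − 00:40 = 4 hours 25 minutes.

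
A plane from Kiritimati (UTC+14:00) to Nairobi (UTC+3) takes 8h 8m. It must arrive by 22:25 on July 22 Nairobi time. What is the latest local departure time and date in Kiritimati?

01:17 on Jul 23

Target arrival in UTC: 22:25 − 3:00 = 19:25 on Jul 22.
Subtract 8 hours 8 minutes → departure 11:17 UTC on Jul 22.
Kiritimati is UTC+14:00: 11:17 + 14:00 = 01:17 on Jul 23.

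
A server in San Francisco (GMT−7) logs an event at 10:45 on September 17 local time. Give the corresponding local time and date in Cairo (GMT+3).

20:45 on September 17

In UTC: 10:45 + 7:00 = 17:45 on Sep 17.
Cairo is UTC+3:00: 17:45 + 3:00 = 20:45 on Sep 17.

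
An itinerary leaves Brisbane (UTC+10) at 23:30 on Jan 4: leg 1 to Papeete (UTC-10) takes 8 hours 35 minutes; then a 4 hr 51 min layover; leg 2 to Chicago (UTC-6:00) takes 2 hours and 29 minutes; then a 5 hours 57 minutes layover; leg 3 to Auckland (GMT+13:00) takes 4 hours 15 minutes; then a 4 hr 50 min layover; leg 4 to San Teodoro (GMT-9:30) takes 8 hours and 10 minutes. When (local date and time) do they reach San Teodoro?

19:07 on January 5

Convert departure to UTC: 23:30 − 10:00 = 13:30 UTC on Jan 4.
Add 8 hours 35 minutes leg 1 → 22:05 UTC.
Add 4 hours 51 minutes layover in Papeete → 02:56 UTC (Jan 5).
Add 2 hours 29 minutes leg 2 → 05:25 UTC.
Add 5 hours and 57 minutes layover in Chicago → 11:22 UTC.
Add 4 hours 15 minutes leg 3 → 15:37 UTC.
Add 4 hours 50 minutes layover in Auckland → 20:27 UTC.
Add 8 hours and 10 minutes leg 4 → 04:37 UTC (Jan 6).
San Teodoro is UTC−9:30, so local arrival = 04:37 − 9:30 = 19:07 on Jan 5.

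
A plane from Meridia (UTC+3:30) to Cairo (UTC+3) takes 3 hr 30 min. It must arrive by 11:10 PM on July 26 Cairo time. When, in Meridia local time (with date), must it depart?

Target arrival in UTC: 11:10 PM − 3:00 = 8:10 PM on Jul 26.
Subtract 3 hours and 30 minutes → departure 4:40 PM UTC on Jul 26.
Meridia is UTC+3:30: 4:40 PM + 3:30 = 8:10 PM on Jul 26.

8:10 PM on Jul 26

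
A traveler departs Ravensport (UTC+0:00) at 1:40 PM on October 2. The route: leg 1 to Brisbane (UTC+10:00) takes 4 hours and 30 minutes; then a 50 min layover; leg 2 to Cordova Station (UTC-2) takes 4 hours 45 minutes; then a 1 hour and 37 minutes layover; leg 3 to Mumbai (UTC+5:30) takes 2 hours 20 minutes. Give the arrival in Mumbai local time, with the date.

9:12 AM on October 3

Ravensport is at UTC+0, so departure is already 1:40 PM UTC on Oct 2.
Add 4 hours and 30 minutes leg 1 → 6:10 PM UTC.
Add 50 minutes layover in Brisbane → 7:00 PM UTC.
Add 4 hours and 45 minutes leg 2 → 11:45 PM UTC.
Add 1 hour and 37 minutes layover in Cordova Station → 1:22 AM UTC (Oct 3).
Add 2 hours and 20 minutes leg 3 → 3:42 AM UTC.
Mumbai is UTC+5:30, so local arrival = 3:42 AM + 5:30 = 9:12 AM on Oct 3.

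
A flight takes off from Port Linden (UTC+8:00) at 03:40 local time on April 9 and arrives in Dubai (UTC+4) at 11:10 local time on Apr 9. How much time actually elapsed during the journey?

11 hours 30 minutes

Departure in UTC: 03:40 − 8:00 = 19:40 on Apr 8.
Arrival in UTC: 11:10 − 4:00 = 07:10 on Apr 9.
Elapsed = 07:10 − 19:40 (+1 day) = 11 hours 30 minutes.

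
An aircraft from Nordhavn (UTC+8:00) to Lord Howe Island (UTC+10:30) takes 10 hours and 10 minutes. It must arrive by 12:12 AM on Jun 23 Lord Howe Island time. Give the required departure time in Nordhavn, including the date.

Target arrival in UTC: 12:12 AM − 10:30 = 1:42 PM on Jun 22.
Subtract 10 hours and 10 minutes → departure 3:32 AM UTC on Jun 22.
Nordhavn is UTC+8:00: 3:32 AM + 8:00 = 11:32 AM on Jun 22.

11:32 AM on June 22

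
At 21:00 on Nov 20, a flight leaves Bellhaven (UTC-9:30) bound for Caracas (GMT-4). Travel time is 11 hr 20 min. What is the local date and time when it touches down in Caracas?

Convert departure to UTC: 21:00 + 9:30 = 06:30 UTC on Nov 21.
Add 11 hours and 20 minutes travel time → 17:50 UTC.
Caracas is UTC−4:00, so local arrival = 17:50 − 4:00 = 13:50 on Nov 21.

13:50 on November 21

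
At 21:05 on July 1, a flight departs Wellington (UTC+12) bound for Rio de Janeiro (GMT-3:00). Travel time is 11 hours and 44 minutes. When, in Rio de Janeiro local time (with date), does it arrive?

17:49 on Jul 1

Convert departure to UTC: 21:05 − 12:00 = 09:05 UTC on Jul 1.
Add 11 hours and 44 minutes travel time → 20:49 UTC.
Rio de Janeiro is UTC−3:00, so local arrival = 20:49 − 3:00 = 17:49 on Jul 1.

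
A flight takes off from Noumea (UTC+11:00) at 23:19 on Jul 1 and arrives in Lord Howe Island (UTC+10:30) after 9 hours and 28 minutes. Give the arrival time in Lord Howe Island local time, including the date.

08:17 on July 2

Lord Howe Island is 0:30 behind Noumea.
After 9 hours and 28 minutes it is 08:47 (Jul 2) in Noumea.
Shift by the zone difference: 08:47 − 0:30 = 08:17 on Jul 2 in Lord Howe Island.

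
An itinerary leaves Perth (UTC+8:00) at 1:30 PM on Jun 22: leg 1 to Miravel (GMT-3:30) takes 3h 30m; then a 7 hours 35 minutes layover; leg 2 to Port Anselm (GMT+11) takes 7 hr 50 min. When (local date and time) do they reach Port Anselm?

Convert departure to UTC: 1:30 PM − 8:00 = 5:30 AM UTC on Jun 22.
Add 3 hours 30 minutes leg 1 → 9:00 AM UTC.
Add 7 hours 35 minutes layover in Miravel → 4:35 PM UTC.
Add 7 hours and 50 minutes leg 2 → 12:25 AM UTC (Jun 23).
Port Anselm is UTC+11:00, so local arrival = 12:25 AM + 11:00 = 11:25 AM on Jun 23.

11:25 AM on June 23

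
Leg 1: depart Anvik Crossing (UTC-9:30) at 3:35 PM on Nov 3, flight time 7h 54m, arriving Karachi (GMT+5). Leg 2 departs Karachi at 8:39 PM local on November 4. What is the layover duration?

6 hours 40 minutes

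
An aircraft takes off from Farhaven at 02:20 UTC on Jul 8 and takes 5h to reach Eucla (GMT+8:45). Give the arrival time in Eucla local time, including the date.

16:05 on July 8

Departure is given in UTC: 02:20 on Jul 8.
Add 5 hours → 07:20 UTC.
Eucla is UTC+8:45: 07:20 + 8:45 = 16:05 on Jul 8.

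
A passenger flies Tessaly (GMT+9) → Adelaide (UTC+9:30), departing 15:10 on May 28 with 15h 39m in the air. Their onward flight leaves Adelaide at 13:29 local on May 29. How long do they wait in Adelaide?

Convert departure to UTC: 15:10 − 9:00 = 06:10 UTC on May 28.
Add 15 hours 39 minutes flight time → 21:49 UTC.
Adelaide is UTC+9:30, so local arrival = 21:49 + 9:30 = 07:19 on May 29.
Layover = 13:29 − 07:19 = 6 hours 10 minutes.

6 hours 10 minutes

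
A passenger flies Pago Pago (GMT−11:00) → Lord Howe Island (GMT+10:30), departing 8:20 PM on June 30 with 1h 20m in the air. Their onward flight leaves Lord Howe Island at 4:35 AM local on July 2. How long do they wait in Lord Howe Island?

9 hours 25 minutes

Convert departure to UTC: 8:20 PM + 11:00 = 7:20 AM UTC on Jul 1.
Add 1 hour 20 minutes flight time → 8:40 AM UTC.
Lord Howe Island is UTC+10:30, so local arrival = 8:40 AM + 10:30 = 7:10 PM on Jul 1.
Layover = 4:35 AM − 7:10 PM (+1 day) = 9 hours 25 minutes.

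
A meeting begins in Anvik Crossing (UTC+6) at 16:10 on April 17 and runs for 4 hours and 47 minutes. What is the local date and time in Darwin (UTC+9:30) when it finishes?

00:27 on April 18

Convert start to UTC: 16:10 − 6:00 = 10:10 UTC on Apr 17.
Add 4 hours 47 minutes duration → 14:57 UTC.
Darwin is UTC+9:30, so local end time = 14:57 + 9:30 = 00:27 on Apr 18.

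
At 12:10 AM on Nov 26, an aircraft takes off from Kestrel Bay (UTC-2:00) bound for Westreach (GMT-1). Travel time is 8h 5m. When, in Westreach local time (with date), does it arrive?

Convert departure to UTC: 12:10 AM + 2:00 = 2:10 AM UTC on Nov 26.
Add 8 hours 5 minutes travel time → 10:15 AM UTC.
Westreach is UTC−1:00, so local arrival = 10:15 AM − 1:00 = 9:15 AM on Nov 26.

9:15 AM on Nov 26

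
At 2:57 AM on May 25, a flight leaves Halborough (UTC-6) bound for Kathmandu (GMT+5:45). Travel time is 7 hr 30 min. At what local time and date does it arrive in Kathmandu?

10:12 PM on May 25

Convert departure to UTC: 2:57 AM + 6:00 = 8:57 AM UTC on May 25.
Add 7 hours and 30 minutes travel time → 4:27 PM UTC.
Kathmandu is UTC+5:45, so local arrival = 4:27 PM + 5:45 = 10:12 PM on May 25.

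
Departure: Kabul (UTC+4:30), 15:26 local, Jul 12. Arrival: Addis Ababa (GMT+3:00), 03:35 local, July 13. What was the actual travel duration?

Departure in UTC: 15:26 − 4:30 = 10:56 on Jul 12.
Arrival in UTC: 03:35 − 3:00 = 00:35 on Jul 13.
Elapsed = 00:35 − 10:56 (+1 day) = 13 hours 39 minutes.

13 hours 39 minutes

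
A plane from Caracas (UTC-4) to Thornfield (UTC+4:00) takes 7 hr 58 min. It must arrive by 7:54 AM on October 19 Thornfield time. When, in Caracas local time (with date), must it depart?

Target arrival in UTC: 7:54 AM − 4:00 = 3:54 AM on Oct 19.
Subtract 7 hours 58 minutes → departure 7:56 PM UTC on Oct 18.
Caracas is UTC−4:00: 7:56 PM − 4:00 = 3:56 PM on Oct 18.

3:56 PM on October 18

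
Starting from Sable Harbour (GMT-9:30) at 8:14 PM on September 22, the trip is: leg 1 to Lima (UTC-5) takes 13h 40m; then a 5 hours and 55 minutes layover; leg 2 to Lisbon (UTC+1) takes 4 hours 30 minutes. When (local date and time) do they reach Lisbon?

Convert departure to UTC: 8:14 PM + 9:30 = 5:44 AM UTC on Sep 23.
Add 13 hours and 40 minutes leg 1 → 7:24 PM UTC.
Add 5 hours 55 minutes layover in Lima → 1:19 AM UTC (Sep 24).
Add 4 hours and 30 minutes leg 2 → 5:49 AM UTC.
Lisbon is UTC+1:00, so local arrival = 5:49 AM + 1:00 = 6:49 AM on Sep 24.

6:49 AM on September 24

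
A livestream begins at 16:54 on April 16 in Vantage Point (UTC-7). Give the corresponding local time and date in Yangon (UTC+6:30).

06:24 on April 17

In UTC: 16:54 + 7:00 = 23:54 on Apr 16.
Yangon is UTC+6:30: 23:54 + 6:30 = 06:24 on Apr 17.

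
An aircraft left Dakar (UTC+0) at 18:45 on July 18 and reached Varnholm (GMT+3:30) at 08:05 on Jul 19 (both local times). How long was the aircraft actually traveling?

9 hours 50 minutes

Departure is already UTC: 18:45 on Jul 18.
Arrival in UTC: 08:05 − 3:30 = 04:35 on Jul 19.
Elapsed = 04:35 − 18:45 (+1 day) = 9 hours 50 minutes.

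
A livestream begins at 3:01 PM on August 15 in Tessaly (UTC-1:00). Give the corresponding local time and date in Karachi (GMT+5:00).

9:01 PM on August 15

Karachi is 6:00 ahead of Tessaly.
Shift by the zone difference: 3:01 PM + 6:00 = 9:01 PM on Aug 15 in Karachi.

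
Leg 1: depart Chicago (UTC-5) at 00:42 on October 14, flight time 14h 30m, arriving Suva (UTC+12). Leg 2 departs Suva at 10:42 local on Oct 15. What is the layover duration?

2 hours 30 minutes

Convert departure to UTC: 00:42 + 5:00 = 05:42 UTC on Oct 14.
Add 14 hours and 30 minutes flight time → 20:12 UTC.
Suva is UTC+12:00, so local arrival = 20:12 + 12:00 = 08:12 on Oct 15.
Layover = 10:42 − 08:12 = 2 hours 30 minutes.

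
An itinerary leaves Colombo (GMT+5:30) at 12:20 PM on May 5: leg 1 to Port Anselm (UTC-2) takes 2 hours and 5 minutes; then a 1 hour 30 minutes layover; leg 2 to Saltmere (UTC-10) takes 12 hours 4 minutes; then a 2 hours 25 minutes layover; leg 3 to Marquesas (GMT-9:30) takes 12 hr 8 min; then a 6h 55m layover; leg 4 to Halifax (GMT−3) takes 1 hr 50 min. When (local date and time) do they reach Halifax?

Convert departure to UTC: 12:20 PM − 5:30 = 6:50 AM UTC on May 5.
Add 2 hours and 5 minutes leg 1 → 8:55 AM UTC.
Add 1 hour and 30 minutes layover in Port Anselm → 10:25 AM UTC.
Add 12 hours 4 minutes leg 2 → 10:29 PM UTC.
Add 2 hours 25 minutes layover in Saltmere → 12:54 AM UTC (May 6).
Add 12 hours and 8 minutes leg 3 → 1:02 PM UTC.
Add 6 hours 55 minutes layover in Marquesas → 7:57 PM UTC.
Add 1 hour and 50 minutes leg 4 → 9:47 PM UTC.
Halifax is UTC−3:00, so local arrival = 9:47 PM − 3:00 = 6:47 PM on May 6.

6:47 PM on May 6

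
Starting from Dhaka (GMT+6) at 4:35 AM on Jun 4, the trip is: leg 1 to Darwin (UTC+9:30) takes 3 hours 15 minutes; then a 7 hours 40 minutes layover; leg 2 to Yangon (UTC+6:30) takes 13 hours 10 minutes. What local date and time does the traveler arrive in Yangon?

5:10 AM on June 5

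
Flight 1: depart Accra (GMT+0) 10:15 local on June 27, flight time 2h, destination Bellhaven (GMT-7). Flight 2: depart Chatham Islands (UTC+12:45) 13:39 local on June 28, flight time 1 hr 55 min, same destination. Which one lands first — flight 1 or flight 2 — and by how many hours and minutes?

the first, by 14 hours 34 minutes

Flight 1 departs at 10:15 UTC (Jun 27).
+2 hours → arrive 12:15 UTC on Jun 27.
Flight 2 in UTC: 13:39 − 12:45 = 00:54 on Jun 28.
+1 hour and 55 minutes → arrive 02:49 UTC on Jun 28.
Flight 1 lands earlier by 14 hours 34 minutes.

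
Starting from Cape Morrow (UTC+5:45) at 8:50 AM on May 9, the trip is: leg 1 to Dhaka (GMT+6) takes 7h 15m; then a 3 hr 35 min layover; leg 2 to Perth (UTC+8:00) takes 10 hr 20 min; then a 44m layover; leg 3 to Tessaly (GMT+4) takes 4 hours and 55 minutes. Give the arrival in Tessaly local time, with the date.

Convert departure to UTC: 8:50 AM − 5:45 = 3:05 AM UTC on May 9.
Add 7 hours and 15 minutes leg 1 → 10:20 AM UTC.
Add 3 hours 35 minutes layover in Dhaka → 1:55 PM UTC.
Add 10 hours 20 minutes leg 2 → 12:15 AM UTC (May 10).
Add 44 minutes layover in Perth → 12:59 AM UTC.
Add 4 hours 55 minutes leg 3 → 5:54 AM UTC.
Tessaly is UTC+4:00, so local arrival = 5:54 AM + 4:00 = 9:54 AM on May 10.

9:54 AM on May 10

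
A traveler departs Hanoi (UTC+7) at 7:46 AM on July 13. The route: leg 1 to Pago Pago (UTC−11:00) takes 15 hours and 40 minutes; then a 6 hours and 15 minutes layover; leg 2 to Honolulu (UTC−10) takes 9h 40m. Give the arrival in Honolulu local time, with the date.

Convert departure to UTC: 7:46 AM − 7:00 = 12:46 AM UTC on Jul 13.
Add 15 hours and 40 minutes leg 1 → 4:26 PM UTC.
Add 6 hours 15 minutes layover in Pago Pago → 10:41 PM UTC.
Add 9 hours 40 minutes leg 2 → 8:21 AM UTC (Jul 14).
Honolulu is UTC−10:00, so local arrival = 8:21 AM − 10:00 = 10:21 PM on Jul 13.

10:21 PM on Jul 13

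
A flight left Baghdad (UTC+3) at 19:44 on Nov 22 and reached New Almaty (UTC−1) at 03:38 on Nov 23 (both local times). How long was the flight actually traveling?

Departure in UTC: 19:44 − 3:00 = 16:44 on Nov 22.
Arrival in UTC: 03:38 + 1:00 = 04:38 on Nov 23.
Elapsed = 04:38 − 16:44 (+1 day) = 11 hours 54 minutes.

11 hours 54 minutes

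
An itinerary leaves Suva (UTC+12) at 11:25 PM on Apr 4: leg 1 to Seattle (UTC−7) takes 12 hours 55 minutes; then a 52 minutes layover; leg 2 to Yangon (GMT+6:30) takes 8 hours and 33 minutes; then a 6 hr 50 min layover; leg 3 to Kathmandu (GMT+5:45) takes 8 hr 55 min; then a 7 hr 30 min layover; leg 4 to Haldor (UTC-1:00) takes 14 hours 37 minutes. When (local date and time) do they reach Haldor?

10:37 PM on April 6

Convert departure to UTC: 11:25 PM − 12:00 = 11:25 AM UTC on Apr 4.
Add 12 hours 55 minutes leg 1 → 12:20 AM UTC (Apr 5).
Add 52 minutes layover in Seattle → 1:12 AM UTC.
Add 8 hours and 33 minutes leg 2 → 9:45 AM UTC.
Add 6 hours 50 minutes layover in Yangon → 4:35 PM UTC.
Add 8 hours 55 minutes leg 3 → 1:30 AM UTC (Apr 6).
Add 7 hours 30 minutes layover in Kathmandu → 9:00 AM UTC.
Add 14 hours and 37 minutes leg 4 → 11:37 PM UTC.
Haldor is UTC−1:00, so local arrival = 11:37 PM − 1:00 = 10:37 PM on Apr 6.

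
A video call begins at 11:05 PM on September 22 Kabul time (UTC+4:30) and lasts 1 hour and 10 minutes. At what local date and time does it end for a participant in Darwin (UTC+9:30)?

5:15 AM on Sep 23

Convert start to UTC: 11:05 PM − 4:30 = 6:35 PM UTC on Sep 22.
Add 1 hour and 10 minutes duration → 7:45 PM UTC.
Darwin is UTC+9:30, so local end time = 7:45 PM + 9:30 = 5:15 AM on Sep 23.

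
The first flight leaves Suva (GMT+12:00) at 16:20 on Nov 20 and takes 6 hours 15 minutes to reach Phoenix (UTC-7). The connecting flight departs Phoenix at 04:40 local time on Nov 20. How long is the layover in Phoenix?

Convert departure to UTC: 16:20 − 12:00 = 04:20 UTC on Nov 20.
Add 6 hours and 15 minutes flight time → 10:35 UTC.
Phoenix is UTC−7:00, so local arrival = 10:35 − 7:00 = 03:35 on Nov 20.
Layover = 04:40 − 03:35 = 1 hour 5 minutes.

1 hour 5 minutes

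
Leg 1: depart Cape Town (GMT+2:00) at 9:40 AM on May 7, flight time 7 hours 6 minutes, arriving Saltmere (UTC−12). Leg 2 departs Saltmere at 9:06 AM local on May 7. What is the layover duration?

6 hours 20 minutes

Convert departure to UTC: 9:40 AM − 2:00 = 7:40 AM UTC on May 7.
Add 7 hours 6 minutes flight time → 2:46 PM UTC.
Saltmere is UTC−12:00, so local arrival = 2:46 PM − 12:00 = 2:46 AM on May 7.
Layover = 9:06 AM − 2:46 AM = 6 hours 20 minutes.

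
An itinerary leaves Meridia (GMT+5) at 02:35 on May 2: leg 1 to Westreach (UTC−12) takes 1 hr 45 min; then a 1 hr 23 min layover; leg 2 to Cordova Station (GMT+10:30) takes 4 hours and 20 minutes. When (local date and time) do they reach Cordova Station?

15:33 on May 2

Convert departure to UTC: 02:35 − 5:00 = 21:35 UTC on May 1.
Add 1 hour 45 minutes leg 1 → 23:20 UTC.
Add 1 hour and 23 minutes layover in Westreach → 00:43 UTC (May 2).
Add 4 hours 20 minutes leg 2 → 05:03 UTC.
Cordova Station is UTC+10:30, so local arrival = 05:03 + 10:30 = 15:33 on May 2.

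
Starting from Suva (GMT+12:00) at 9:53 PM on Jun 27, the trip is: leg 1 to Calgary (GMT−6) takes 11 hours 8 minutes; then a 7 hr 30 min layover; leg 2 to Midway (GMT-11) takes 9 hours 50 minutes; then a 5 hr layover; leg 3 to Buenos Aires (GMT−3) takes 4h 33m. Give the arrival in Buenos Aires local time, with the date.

8:54 PM on June 28

Convert departure to UTC: 9:53 PM − 12:00 = 9:53 AM UTC on Jun 27.
Add 11 hours and 8 minutes leg 1 → 9:01 PM UTC.
Add 7 hours 30 minutes layover in Calgary → 4:31 AM UTC (Jun 28).
Add 9 hours 50 minutes leg 2 → 2:21 PM UTC.
Add 5 hours layover in Midway → 7:21 PM UTC.
Add 4 hours 33 minutes leg 3 → 11:54 PM UTC.
Buenos Aires is UTC−3:00, so local arrival = 11:54 PM − 3:00 = 8:54 PM on Jun 28.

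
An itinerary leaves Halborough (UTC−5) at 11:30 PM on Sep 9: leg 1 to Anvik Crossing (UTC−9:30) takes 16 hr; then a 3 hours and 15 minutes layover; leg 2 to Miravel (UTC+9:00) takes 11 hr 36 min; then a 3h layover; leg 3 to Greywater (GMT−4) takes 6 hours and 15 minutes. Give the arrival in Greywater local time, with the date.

4:36 PM on Sep 11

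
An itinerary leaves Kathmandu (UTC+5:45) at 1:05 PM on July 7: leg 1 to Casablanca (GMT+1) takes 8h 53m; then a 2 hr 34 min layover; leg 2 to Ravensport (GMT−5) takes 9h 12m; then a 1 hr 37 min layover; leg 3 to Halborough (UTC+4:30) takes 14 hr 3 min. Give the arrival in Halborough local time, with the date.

Convert departure to UTC: 1:05 PM − 5:45 = 7:20 AM UTC on Jul 7.
Add 8 hours and 53 minutes leg 1 → 4:13 PM UTC.
Add 2 hours and 34 minutes layover in Casablanca → 6:47 PM UTC.
Add 9 hours 12 minutes leg 2 → 3:59 AM UTC (Jul 8).
Add 1 hour and 37 minutes layover in Ravensport → 5:36 AM UTC.
Add 14 hours and 3 minutes leg 3 → 7:39 PM UTC.
Halborough is UTC+4:30, so local arrival = 7:39 PM + 4:30 = 12:09 AM on Jul 9.

12:09 AM on July 9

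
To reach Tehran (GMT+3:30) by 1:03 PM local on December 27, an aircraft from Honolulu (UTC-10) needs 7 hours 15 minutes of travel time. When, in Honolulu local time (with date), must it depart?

Target arrival in UTC: 1:03 PM − 3:30 = 9:33 AM on Dec 27.
Subtract 7 hours 15 minutes → departure 2:18 AM UTC on Dec 27.
Honolulu is UTC−10:00: 2:18 AM − 10:00 = 4:18 PM on Dec 26.

4:18 PM on December 26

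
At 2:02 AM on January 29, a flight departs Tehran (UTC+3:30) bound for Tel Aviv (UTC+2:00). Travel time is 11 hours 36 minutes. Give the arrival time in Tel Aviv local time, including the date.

Tel Aviv is 1:30 behind Tehran.
After 11 hours and 36 minutes it is 1:38 PM in Tehran.
Shift by the zone difference: 1:38 PM − 1:30 = 12:08 PM on Jan 29 in Tel Aviv.

12:08 PM on Jan 29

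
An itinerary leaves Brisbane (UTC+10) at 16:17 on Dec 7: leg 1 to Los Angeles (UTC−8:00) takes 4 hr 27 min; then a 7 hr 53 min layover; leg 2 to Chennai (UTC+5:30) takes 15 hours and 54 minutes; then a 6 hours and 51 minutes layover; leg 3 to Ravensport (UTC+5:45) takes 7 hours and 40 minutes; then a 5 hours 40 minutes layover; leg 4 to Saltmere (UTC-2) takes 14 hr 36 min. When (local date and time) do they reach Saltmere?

Convert departure to UTC: 16:17 − 10:00 = 06:17 UTC on Dec 7.
Add 4 hours 27 minutes leg 1 → 10:44 UTC.
Add 7 hours 53 minutes layover in Los Angeles → 18:37 UTC.
Add 15 hours 54 minutes leg 2 → 10:31 UTC (Dec 8).
Add 6 hours 51 minutes layover in Chennai → 17:22 UTC.
Add 7 hours and 40 minutes leg 3 → 01:02 UTC (Dec 9).
Add 5 hours 40 minutes layover in Ravensport → 06:42 UTC.
Add 14 hours and 36 minutes leg 4 → 21:18 UTC.
Saltmere is UTC−2:00, so local arrival = 21:18 − 2:00 = 19:18 on Dec 9.

19:18 on December 9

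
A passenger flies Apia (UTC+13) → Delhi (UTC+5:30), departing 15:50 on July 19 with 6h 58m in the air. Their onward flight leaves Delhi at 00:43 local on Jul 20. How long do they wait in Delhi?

9 hours 25 minutes

Convert departure to UTC: 15:50 − 13:00 = 02:50 UTC on Jul 19.
Add 6 hours 58 minutes flight time → 09:48 UTC.
Delhi is UTC+5:30, so local arrival = 09:48 + 5:30 = 15:18 on Jul 19.
Layover = 00:43 − 15:18 (+1 day) = 9 hours 25 minutes.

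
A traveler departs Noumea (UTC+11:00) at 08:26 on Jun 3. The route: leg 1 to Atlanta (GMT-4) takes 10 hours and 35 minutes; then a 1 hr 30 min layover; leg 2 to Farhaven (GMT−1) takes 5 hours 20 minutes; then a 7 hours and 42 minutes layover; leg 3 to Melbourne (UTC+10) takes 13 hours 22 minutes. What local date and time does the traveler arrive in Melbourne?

21:55 on June 4

Convert departure to UTC: 08:26 − 11:00 = 21:26 UTC on Jun 2.
Add 10 hours 35 minutes leg 1 → 08:01 UTC (Jun 3).
Add 1 hour and 30 minutes layover in Atlanta → 09:31 UTC.
Add 5 hours 20 minutes leg 2 → 14:51 UTC.
Add 7 hours and 42 minutes layover in Farhaven → 22:33 UTC.
Add 13 hours 22 minutes leg 3 → 11:55 UTC (Jun 4).
Melbourne is UTC+10:00, so local arrival = 11:55 + 10:00 = 21:55 on Jun 4.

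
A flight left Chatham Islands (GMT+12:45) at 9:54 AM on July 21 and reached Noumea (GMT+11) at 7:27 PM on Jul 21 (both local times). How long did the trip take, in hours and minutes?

Noumea is 1:45 behind Chatham Islands.
Clock-face elapsed time (ignoring zones) is 9 hours 33 minutes.
Actual elapsed = 9 hours 33 minutes + 1:45 = 11 hours 18 minutes.

11 hours 18 minutes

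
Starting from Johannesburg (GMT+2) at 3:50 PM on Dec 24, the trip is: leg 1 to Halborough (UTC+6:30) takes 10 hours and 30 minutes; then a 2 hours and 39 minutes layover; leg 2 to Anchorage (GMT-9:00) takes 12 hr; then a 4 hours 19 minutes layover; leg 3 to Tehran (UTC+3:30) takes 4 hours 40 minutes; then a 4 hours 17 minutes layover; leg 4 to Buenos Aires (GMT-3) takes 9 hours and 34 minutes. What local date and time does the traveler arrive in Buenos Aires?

10:49 AM on December 26

Convert departure to UTC: 3:50 PM − 2:00 = 1:50 PM UTC on Dec 24.
Add 10 hours 30 minutes leg 1 → 12:20 AM UTC (Dec 25).
Add 2 hours and 39 minutes layover in Halborough → 2:59 AM UTC.
Add 12 hours leg 2 → 2:59 PM UTC.
Add 4 hours 19 minutes layover in Anchorage → 7:18 PM UTC.
Add 4 hours and 40 minutes leg 3 → 11:58 PM UTC.
Add 4 hours and 17 minutes layover in Tehran → 4:15 AM UTC (Dec 26).
Add 9 hours and 34 minutes leg 4 → 1:49 PM UTC.
Buenos Aires is UTC−3:00, so local arrival = 1:49 PM − 3:00 = 10:49 AM on Dec 26.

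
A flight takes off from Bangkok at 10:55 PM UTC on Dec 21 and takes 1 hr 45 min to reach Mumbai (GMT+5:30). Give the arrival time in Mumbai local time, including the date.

6:10 AM on Dec 22

Departure is given in UTC: 10:55 PM on Dec 21.
Add 1 hour 45 minutes → 12:40 AM UTC (Dec 22).
Mumbai is UTC+5:30: 12:40 AM + 5:30 = 6:10 AM on Dec 22.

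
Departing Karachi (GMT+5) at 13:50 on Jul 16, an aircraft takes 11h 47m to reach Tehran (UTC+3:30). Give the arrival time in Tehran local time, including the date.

00:07 on Jul 17

Convert departure to UTC: 13:50 − 5:00 = 08:50 UTC on Jul 16.
Add 11 hours and 47 minutes travel time → 20:37 UTC.
Tehran is UTC+3:30, so local arrival = 20:37 + 3:30 = 00:07 on Jul 17.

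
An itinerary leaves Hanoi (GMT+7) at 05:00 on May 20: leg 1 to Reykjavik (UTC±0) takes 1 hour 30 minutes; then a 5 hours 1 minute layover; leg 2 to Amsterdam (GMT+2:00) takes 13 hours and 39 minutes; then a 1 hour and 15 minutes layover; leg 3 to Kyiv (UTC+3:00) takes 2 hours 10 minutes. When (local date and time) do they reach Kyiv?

Convert departure to UTC: 05:00 − 7:00 = 22:00 UTC on May 19.
Add 1 hour 30 minutes leg 1 → 23:30 UTC.
Add 5 hours 1 minute layover in Reykjavik → 04:31 UTC (May 20).
Add 13 hours 39 minutes leg 2 → 18:10 UTC.
Add 1 hour 15 minutes layover in Amsterdam → 19:25 UTC.
Add 2 hours 10 minutes leg 3 → 21:35 UTC.
Kyiv is UTC+3:00, so local arrival = 21:35 + 3:00 = 00:35 on May 21.

00:35 on May 21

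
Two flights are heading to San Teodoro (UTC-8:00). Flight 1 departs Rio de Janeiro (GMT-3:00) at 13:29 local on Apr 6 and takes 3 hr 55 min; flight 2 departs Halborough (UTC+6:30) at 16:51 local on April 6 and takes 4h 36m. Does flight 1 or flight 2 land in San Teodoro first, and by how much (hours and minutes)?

Flight 1 in UTC: 13:29 + 3:00 = 16:29 on Apr 6.
+3 hours and 55 minutes → arrive 20:24 UTC on Apr 6.
Flight 2 in UTC: 16:51 − 6:30 = 10:21 on Apr 6.
+4 hours 36 minutes → arrive 14:57 UTC on Apr 6.
Flight 2 lands earlier by 5 hours 27 minutes.

the second, by 5 hours 27 minutes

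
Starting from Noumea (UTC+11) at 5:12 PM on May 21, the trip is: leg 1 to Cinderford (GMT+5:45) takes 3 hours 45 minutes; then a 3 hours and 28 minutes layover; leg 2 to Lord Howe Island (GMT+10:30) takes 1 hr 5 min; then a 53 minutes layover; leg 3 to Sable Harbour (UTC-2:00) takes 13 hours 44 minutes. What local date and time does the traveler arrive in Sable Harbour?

Convert departure to UTC: 5:12 PM − 11:00 = 6:12 AM UTC on May 21.
Add 3 hours 45 minutes leg 1 → 9:57 AM UTC.
Add 3 hours 28 minutes layover in Cinderford → 1:25 PM UTC.
Add 1 hour 5 minutes leg 2 → 2:30 PM UTC.
Add 53 minutes layover in Lord Howe Island → 3:23 PM UTC.
Add 13 hours and 44 minutes leg 3 → 5:07 AM UTC (May 22).
Sable Harbour is UTC−2:00, so local arrival = 5:07 AM − 2:00 = 3:07 AM on May 22.

3:07 AM on May 22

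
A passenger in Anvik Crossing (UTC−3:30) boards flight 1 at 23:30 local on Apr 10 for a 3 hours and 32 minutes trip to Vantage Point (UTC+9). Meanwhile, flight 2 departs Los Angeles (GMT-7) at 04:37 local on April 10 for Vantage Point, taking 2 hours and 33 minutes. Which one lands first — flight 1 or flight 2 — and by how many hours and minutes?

Flight 1 in UTC: 23:30 + 3:30 = 03:00 on Apr 11.
+3 hours and 32 minutes → arrive 06:32 UTC on Apr 11.
Flight 2 in UTC: 04:37 + 7:00 = 11:37 on Apr 10.
+2 hours and 33 minutes → arrive 14:10 UTC on Apr 10.
Flight 2 lands earlier by 16 hours 22 minutes.

the second, by 16 hours 22 minutes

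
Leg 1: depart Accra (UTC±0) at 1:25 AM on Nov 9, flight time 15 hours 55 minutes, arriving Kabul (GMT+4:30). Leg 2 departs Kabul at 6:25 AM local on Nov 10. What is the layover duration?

8 hours 35 minutes

Accra is at UTC+0, so departure is already 1:25 AM UTC on Nov 9.
Add 15 hours 55 minutes flight time → 5:20 PM UTC.
Kabul is UTC+4:30, so local arrival = 5:20 PM + 4:30 = 9:50 PM on Nov 9.
Layover = 6:25 AM − 9:50 PM (+1 day) = 8 hours 35 minutes.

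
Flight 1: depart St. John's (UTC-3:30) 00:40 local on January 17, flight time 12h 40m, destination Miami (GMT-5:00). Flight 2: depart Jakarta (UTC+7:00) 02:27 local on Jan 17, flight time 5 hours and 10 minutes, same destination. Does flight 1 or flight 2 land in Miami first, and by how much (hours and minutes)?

the second, by 16 hours 13 minutes

Flight 1 in UTC: 00:40 + 3:30 = 04:10 on Jan 17.
+12 hours 40 minutes → arrive 16:50 UTC on Jan 17.
Flight 2 in UTC: 02:27 − 7:00 = 19:27 on Jan 16.
+5 hours and 10 minutes → arrive 00:37 UTC on Jan 17.
Flight 2 lands earlier by 16 hours 13 minutes.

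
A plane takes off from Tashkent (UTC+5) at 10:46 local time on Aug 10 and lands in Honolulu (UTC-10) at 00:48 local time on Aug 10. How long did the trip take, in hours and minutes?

5 hours 2 minutes

Departure in UTC: 10:46 − 5:00 = 05:46 on Aug 10.
Arrival in UTC: 00:48 + 10:00 = 10:48 on Aug 10.
Elapsed = 10:48 − 05:46 = 5 hours 2 minutes.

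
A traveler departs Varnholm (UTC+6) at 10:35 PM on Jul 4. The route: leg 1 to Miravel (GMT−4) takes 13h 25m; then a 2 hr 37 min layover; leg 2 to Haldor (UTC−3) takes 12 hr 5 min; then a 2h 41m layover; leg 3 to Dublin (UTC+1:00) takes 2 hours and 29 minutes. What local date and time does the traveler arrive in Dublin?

Convert departure to UTC: 10:35 PM − 6:00 = 4:35 PM UTC on Jul 4.
Add 13 hours and 25 minutes leg 1 → 6:00 AM UTC (Jul 5).
Add 2 hours 37 minutes layover in Miravel → 8:37 AM UTC.
Add 12 hours 5 minutes leg 2 → 8:42 PM UTC.
Add 2 hours and 41 minutes layover in Haldor → 11:23 PM UTC.
Add 2 hours and 29 minutes leg 3 → 1:52 AM UTC (Jul 6).
Dublin is UTC+1:00, so local arrival = 1:52 AM + 1:00 = 2:52 AM on Jul 6.

2:52 AM on Jul 6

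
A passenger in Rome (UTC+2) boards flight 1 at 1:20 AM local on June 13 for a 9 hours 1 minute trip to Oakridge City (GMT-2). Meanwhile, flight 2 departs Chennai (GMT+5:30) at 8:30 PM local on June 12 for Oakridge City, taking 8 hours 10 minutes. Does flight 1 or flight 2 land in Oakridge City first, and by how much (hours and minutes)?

Flight 1 in UTC: 1:20 AM − 2:00 = 11:20 PM on Jun 12.
+9 hours 1 minute → arrive 8:21 AM UTC on Jun 13.
Flight 2 in UTC: 8:30 PM − 5:30 = 3:00 PM on Jun 12.
+8 hours and 10 minutes → arrive 11:10 PM UTC on Jun 12.
Flight 2 lands earlier by 9 hours 11 minutes.

the second, by 9 hours 11 minutes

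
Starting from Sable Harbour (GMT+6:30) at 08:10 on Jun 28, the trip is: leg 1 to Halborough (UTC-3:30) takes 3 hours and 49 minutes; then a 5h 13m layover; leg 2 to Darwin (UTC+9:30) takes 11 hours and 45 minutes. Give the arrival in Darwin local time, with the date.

07:57 on June 29

Convert departure to UTC: 08:10 − 6:30 = 01:40 UTC on Jun 28.
Add 3 hours and 49 minutes leg 1 → 05:29 UTC.
Add 5 hours 13 minutes layover in Halborough → 10:42 UTC.
Add 11 hours 45 minutes leg 2 → 22:27 UTC.
Darwin is UTC+9:30, so local arrival = 22:27 + 9:30 = 07:57 on Jun 29.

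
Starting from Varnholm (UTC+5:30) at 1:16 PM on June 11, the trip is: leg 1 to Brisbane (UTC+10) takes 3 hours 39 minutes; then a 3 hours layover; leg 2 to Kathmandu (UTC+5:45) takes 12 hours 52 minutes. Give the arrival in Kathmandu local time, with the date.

Convert departure to UTC: 1:16 PM − 5:30 = 7:46 AM UTC on Jun 11.
Add 3 hours and 39 minutes leg 1 → 11:25 AM UTC.
Add 3 hours layover in Brisbane → 2:25 PM UTC.
Add 12 hours 52 minutes leg 2 → 3:17 AM UTC (Jun 12).
Kathmandu is UTC+5:45, so local arrival = 3:17 AM + 5:45 = 9:02 AM on Jun 12.

9:02 AM on Jun 12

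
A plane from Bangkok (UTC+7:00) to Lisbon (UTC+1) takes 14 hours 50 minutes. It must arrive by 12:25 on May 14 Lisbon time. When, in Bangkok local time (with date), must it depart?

Target arrival in UTC: 12:25 − 1:00 = 11:25 on May 14.
Subtract 14 hours 50 minutes → departure 20:35 UTC on May 13.
Bangkok is UTC+7:00: 20:35 + 7:00 = 03:35 on May 14.

03:35 on May 14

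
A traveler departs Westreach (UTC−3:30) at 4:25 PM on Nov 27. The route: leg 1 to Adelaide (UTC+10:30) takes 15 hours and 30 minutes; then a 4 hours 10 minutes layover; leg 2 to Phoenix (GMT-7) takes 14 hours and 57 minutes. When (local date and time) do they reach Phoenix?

11:32 PM on November 28

Convert departure to UTC: 4:25 PM + 3:30 = 7:55 PM UTC on Nov 27.
Add 15 hours 30 minutes leg 1 → 11:25 AM UTC (Nov 28).
Add 4 hours and 10 minutes layover in Adelaide → 3:35 PM UTC.
Add 14 hours 57 minutes leg 2 → 6:32 AM UTC (Nov 29).
Phoenix is UTC−7:00, so local arrival = 6:32 AM − 7:00 = 11:32 PM on Nov 28.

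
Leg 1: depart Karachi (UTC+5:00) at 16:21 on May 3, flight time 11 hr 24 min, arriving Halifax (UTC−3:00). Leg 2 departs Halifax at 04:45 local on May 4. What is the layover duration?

Convert departure to UTC: 16:21 − 5:00 = 11:21 UTC on May 3.
Add 11 hours 24 minutes flight time → 22:45 UTC.
Halifax is UTC−3:00, so local arrival = 22:45 − 3:00 = 19:45 on May 3.
Layover = 04:45 − 19:45 (+1 day) = 9 hours.

9 hours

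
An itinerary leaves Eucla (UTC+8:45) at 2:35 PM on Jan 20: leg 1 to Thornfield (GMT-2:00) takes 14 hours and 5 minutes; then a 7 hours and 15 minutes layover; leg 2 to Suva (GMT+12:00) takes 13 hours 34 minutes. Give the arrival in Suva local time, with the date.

4:44 AM on January 22

Convert departure to UTC: 2:35 PM − 8:45 = 5:50 AM UTC on Jan 20.
Add 14 hours 5 minutes leg 1 → 7:55 PM UTC.
Add 7 hours 15 minutes layover in Thornfield → 3:10 AM UTC (Jan 21).
Add 13 hours 34 minutes leg 2 → 4:44 PM UTC.
Suva is UTC+12:00, so local arrival = 4:44 PM + 12:00 = 4:44 AM on Jan 22.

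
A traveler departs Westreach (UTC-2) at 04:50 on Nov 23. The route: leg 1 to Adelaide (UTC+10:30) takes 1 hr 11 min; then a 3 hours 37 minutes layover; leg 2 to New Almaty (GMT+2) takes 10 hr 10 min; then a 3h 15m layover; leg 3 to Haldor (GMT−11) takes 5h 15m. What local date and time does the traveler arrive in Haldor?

Convert departure to UTC: 04:50 + 2:00 = 06:50 UTC on Nov 23.
Add 1 hour and 11 minutes leg 1 → 08:01 UTC.
Add 3 hours and 37 minutes layover in Adelaide → 11:38 UTC.
Add 10 hours 10 minutes leg 2 → 21:48 UTC.
Add 3 hours and 15 minutes layover in New Almaty → 01:03 UTC (Nov 24).
Add 5 hours and 15 minutes leg 3 → 06:18 UTC.
Haldor is UTC−11:00, so local arrival = 06:18 − 11:00 = 19:18 on Nov 23.

19:18 on Nov 23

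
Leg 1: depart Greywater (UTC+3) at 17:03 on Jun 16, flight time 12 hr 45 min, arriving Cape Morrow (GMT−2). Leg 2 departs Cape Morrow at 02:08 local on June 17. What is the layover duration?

Convert departure to UTC: 17:03 − 3:00 = 14:03 UTC on Jun 16.
Add 12 hours 45 minutes flight time → 02:48 UTC (Jun 17).
Cape Morrow is UTC−2:00, so local arrival = 02:48 − 2:00 = 00:48 on Jun 17.
Layover = 02:08 − 00:48 = 1 hour 20 minutes.

1 hour 20 minutes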